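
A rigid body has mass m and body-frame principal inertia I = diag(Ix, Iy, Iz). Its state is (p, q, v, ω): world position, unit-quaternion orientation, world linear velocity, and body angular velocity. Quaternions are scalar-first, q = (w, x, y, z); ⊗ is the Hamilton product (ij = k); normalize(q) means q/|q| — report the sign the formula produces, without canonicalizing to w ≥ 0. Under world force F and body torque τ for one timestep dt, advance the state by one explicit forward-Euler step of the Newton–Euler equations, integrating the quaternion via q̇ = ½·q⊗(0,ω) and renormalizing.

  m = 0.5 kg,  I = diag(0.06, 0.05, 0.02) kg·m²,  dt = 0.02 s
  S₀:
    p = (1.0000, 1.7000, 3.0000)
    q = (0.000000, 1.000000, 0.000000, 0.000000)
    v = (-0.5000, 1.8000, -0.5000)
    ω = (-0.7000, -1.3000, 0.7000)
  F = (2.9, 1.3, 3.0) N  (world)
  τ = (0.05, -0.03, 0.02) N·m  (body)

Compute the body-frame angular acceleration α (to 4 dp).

α = (0.3783, -0.2080, 1.4550)

ω×(Iω) gyroscopic = (0.0273, -0.0196, -0.0091)
α = I⁻¹(τ − ω×Iω) = (0.3783, -0.2080, 1.4550)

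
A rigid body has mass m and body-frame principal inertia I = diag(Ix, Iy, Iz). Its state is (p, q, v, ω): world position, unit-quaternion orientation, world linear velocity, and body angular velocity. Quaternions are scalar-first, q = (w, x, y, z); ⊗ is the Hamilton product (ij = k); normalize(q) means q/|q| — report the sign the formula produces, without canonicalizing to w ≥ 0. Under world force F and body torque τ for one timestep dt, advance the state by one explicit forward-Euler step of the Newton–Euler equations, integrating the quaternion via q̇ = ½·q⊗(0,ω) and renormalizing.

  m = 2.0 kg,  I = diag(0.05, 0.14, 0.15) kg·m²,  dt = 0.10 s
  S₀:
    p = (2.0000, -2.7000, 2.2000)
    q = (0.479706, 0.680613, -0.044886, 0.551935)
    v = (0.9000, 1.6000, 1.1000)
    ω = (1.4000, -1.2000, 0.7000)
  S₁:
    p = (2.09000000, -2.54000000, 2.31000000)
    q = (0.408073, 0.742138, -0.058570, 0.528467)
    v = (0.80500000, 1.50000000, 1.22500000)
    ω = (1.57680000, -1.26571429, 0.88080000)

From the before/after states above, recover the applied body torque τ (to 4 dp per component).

τ = (0.0800, -0.1900, 0.1200)

rate change Δω = (0.17680000, -0.06571429, 0.18080000)
ω₀×(Iω₀) = (-0.0084, -0.0980, -0.1512)
τ = I·(Δω/dt) + ω₀×(Iω₀) = (0.0800, -0.1900, 0.1200)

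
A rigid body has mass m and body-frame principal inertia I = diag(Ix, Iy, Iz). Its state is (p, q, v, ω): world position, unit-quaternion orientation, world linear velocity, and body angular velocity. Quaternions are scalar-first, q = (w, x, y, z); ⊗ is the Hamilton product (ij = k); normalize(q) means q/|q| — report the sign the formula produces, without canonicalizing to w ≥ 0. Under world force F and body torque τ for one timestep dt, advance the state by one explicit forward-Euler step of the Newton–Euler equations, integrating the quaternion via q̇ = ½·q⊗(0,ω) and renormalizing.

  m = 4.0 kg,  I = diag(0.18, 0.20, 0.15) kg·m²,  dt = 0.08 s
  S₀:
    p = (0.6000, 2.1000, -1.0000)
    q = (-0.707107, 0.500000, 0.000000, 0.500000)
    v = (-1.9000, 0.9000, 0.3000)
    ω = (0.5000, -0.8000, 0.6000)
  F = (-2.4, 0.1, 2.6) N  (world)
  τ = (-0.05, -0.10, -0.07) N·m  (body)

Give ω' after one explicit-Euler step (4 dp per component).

α = I⁻¹(τ − ω×Iω) = (-0.4111, -0.5450, -0.4133)
ω' = ω + α·dt = (0.4671, -0.8436, 0.5669)

ω' = (0.4671, -0.8436, 0.5669)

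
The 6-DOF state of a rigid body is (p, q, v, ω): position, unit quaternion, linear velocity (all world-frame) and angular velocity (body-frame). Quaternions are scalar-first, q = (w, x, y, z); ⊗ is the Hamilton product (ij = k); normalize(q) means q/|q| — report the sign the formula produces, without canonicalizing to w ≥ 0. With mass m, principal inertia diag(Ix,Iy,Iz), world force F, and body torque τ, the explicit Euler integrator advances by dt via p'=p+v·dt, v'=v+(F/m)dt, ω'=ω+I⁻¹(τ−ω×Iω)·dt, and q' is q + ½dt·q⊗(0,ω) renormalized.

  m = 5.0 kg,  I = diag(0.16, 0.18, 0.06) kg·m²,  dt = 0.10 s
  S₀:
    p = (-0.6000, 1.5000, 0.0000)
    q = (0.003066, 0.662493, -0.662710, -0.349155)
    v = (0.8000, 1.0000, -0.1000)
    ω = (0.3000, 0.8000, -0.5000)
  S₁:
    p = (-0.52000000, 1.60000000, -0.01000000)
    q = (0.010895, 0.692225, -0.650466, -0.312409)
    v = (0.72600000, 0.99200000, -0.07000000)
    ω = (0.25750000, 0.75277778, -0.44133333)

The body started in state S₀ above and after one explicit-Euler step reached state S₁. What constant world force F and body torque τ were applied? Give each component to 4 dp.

v₁ − v₀ = (-0.07400000, -0.00800000, 0.03000000)
F = m·Δv/dt = (-3.7000, -0.4000, 1.5000)
Δω = ω₁−ω₀ = (-0.04250000, -0.04722222, 0.05866667)
ω₀×(Iω₀) = (0.0480, -0.0150, 0.0048)
I·α + gyro = (-0.0200, -0.1000, 0.0400)

F = (-3.7000, -0.4000, 1.5000)
τ = (-0.0200, -0.1000, 0.0400)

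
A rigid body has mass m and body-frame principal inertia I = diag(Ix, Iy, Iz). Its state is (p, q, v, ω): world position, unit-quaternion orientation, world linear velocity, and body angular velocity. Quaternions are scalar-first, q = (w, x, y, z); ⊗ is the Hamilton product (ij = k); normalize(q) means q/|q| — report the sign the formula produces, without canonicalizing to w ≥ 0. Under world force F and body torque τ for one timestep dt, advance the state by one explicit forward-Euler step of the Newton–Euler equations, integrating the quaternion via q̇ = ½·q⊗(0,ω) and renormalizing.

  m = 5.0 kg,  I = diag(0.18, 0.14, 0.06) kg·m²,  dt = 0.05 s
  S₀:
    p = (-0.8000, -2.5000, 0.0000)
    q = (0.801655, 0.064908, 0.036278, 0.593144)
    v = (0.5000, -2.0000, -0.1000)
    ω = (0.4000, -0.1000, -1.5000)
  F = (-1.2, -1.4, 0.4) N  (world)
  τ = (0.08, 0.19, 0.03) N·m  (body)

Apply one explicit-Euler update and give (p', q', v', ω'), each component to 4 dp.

angular accel α = (0.5111, 1.8714, 0.4733)
ω' = ω + α·dt = (0.4256, -0.0064, -1.4763)
2q̇ = q⊗(0,ω) = (0.8673806, 0.3255594, 0.2544541, -1.2234845)
q' = normalize(q + ½dt·q⊗(0,ω)) = (0.8227, 0.0730, 0.0426, 0.5621)
p + v·dt = (-0.7750, -2.6000, -0.0050)
v + (F/m)dt = (0.4880, -2.0140, -0.0960)

p' = (-0.7750, -2.6000, -0.0050)
q' = (0.8227, 0.0730, 0.0426, 0.5621)
v' = (0.4880, -2.0140, -0.0960)
ω' = (0.4256, -0.0064, -1.4763)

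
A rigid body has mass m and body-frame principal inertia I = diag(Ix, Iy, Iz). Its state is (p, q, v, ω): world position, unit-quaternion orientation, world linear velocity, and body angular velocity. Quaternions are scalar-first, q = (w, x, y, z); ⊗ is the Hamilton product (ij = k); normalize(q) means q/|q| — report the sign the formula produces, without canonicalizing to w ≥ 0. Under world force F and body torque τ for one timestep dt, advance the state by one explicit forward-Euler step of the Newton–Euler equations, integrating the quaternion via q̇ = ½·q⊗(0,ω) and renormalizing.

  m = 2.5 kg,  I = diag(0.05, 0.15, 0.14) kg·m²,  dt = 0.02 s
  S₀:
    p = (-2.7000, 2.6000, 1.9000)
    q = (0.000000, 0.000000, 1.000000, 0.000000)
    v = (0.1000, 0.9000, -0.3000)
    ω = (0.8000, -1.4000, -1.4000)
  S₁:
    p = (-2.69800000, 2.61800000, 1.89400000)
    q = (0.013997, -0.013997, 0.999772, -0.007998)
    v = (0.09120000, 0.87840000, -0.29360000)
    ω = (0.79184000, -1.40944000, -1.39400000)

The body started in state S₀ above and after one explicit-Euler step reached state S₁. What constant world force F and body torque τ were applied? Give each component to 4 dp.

ω₁ − ω₀ = (-0.00816000, -0.00944000, 0.00600000)
I·α + gyro = (-0.0400, 0.0300, -0.0700)
Δv = v₁−v₀ = (-0.00880000, -0.02160000, 0.00640000)
m·(v₁−v₀)/dt = (-1.1000, -2.7000, 0.8000)

F = (-1.1000, -2.7000, 0.8000)
τ = (-0.0400, 0.0300, -0.0700)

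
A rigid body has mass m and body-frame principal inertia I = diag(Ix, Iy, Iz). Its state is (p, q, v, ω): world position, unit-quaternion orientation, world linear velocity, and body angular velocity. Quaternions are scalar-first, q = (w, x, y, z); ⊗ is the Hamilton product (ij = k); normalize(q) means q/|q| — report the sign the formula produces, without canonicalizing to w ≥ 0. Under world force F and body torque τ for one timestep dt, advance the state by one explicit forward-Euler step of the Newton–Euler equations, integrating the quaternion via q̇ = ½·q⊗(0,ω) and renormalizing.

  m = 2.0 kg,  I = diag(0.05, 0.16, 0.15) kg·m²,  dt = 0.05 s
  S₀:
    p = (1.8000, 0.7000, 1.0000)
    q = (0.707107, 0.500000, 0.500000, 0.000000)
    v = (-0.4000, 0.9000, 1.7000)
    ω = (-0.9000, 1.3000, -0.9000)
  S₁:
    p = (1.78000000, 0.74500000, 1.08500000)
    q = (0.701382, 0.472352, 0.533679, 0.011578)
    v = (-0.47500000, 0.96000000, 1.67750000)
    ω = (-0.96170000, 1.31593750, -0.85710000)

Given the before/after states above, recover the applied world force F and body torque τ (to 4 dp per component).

rate change Δω = (-0.06170000, 0.01593750, 0.04290000)
ω₀×(Iω₀) = (0.0117, -0.0810, -0.1287)
τ = I·(Δω/dt) + ω₀×(Iω₀) = (-0.0500, -0.0300, 0.0000)
velocity change Δv = (-0.07500000, 0.06000000, -0.02250000)
F = m·Δv/dt = (-3.0000, 2.4000, -0.9000)

F = (-3.0000, 2.4000, -0.9000)
τ = (-0.0500, -0.0300, 0.0000)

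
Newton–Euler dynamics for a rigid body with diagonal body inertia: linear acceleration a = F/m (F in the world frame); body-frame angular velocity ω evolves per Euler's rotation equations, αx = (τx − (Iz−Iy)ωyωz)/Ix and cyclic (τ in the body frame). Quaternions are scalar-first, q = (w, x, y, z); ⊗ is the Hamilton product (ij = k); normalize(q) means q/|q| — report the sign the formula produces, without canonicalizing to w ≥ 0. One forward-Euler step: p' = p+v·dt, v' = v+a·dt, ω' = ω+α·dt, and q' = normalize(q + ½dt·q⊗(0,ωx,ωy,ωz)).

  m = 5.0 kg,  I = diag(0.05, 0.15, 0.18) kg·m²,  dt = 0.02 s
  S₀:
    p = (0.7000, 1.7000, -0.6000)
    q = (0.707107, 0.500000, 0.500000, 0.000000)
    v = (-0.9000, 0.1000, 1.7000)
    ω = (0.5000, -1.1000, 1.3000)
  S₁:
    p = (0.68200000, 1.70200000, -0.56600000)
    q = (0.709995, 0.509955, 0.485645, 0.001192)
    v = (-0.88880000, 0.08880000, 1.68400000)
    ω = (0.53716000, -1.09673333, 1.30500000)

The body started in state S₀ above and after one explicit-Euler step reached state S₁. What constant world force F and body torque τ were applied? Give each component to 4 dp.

F = (2.8000, -2.8000, -4.0000)
τ = (0.0500, -0.0600, -0.0100)

Δv = v₁−v₀ = (0.01120000, -0.01120000, -0.01600000)
F = m·Δv/dt = (2.8000, -2.8000, -4.0000)
Δω = ω₁−ω₀ = (0.03716000, 0.00326667, 0.00500000)
gyro term ω₀×Iω₀ = (-0.0429, -0.0845, -0.0550)
I·α + gyro = (0.0500, -0.0600, -0.0100)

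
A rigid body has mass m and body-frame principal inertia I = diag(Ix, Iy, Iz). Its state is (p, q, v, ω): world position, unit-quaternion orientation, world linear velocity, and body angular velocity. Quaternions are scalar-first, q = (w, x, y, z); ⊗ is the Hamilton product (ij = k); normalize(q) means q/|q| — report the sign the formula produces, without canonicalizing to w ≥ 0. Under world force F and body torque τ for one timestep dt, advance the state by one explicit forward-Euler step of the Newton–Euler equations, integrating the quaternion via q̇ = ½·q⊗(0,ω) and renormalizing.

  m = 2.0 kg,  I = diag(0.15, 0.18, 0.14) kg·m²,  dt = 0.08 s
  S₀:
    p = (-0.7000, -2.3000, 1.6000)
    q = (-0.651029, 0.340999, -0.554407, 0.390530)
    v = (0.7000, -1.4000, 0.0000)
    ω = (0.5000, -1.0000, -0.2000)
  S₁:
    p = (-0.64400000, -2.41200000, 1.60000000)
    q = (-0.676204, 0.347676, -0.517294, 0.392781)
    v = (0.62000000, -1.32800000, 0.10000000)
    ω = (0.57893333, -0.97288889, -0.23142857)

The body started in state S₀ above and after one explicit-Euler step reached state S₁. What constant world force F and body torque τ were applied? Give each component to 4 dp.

F = (-2.0000, 1.8000, 2.5000)
τ = (0.1400, 0.0600, -0.0700)

rate change Δω = (0.07893333, 0.02711111, -0.03142857)
ω₀×(Iω₀) = (-0.0080, -0.0010, -0.0150)
τ = I·(Δω/dt) + ω₀×(Iω₀) = (0.1400, 0.0600, -0.0700)
v₁ − v₀ = (-0.08000000, 0.07200000, 0.10000000)
applied force F = (-2.0000, 1.8000, 2.5000)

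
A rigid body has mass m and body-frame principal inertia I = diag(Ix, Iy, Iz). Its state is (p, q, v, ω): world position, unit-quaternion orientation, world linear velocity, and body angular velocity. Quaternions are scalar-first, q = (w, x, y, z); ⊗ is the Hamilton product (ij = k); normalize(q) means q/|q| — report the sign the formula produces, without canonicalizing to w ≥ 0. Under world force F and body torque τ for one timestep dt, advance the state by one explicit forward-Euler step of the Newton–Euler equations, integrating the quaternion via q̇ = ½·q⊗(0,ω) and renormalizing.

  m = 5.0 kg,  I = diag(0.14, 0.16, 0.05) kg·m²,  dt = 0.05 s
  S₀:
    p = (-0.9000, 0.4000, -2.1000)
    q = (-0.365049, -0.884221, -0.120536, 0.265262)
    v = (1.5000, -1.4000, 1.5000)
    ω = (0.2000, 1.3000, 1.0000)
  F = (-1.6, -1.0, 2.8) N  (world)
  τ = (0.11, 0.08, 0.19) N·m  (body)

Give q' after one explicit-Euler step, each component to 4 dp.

q' = (-0.3630, -0.8969, -0.1089, 0.2278)

q⊗(0,ω) = (0.0682790, -0.5383864, 0.4627097, -1.4904291)
updated quaternion q' = (-0.3630, -0.8969, -0.1089, 0.2278)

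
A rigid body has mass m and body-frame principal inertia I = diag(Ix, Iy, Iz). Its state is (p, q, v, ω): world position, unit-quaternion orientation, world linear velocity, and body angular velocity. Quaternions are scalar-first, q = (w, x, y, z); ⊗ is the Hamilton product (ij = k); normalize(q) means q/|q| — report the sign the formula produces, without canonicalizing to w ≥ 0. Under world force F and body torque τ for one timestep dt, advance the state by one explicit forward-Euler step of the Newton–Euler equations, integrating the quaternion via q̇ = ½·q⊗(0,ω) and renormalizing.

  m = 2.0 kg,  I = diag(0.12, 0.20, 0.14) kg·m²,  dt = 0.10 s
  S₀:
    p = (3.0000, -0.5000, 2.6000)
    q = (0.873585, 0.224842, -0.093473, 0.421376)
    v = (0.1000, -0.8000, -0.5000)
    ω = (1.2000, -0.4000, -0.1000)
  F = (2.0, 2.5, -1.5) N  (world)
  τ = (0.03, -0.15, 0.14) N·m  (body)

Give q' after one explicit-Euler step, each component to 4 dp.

q' = (0.8586, 0.2856, -0.0844, 0.4173)

Hamilton product q⊗(0,ω) = (-0.2650620, 1.2261997, 0.1787014, -0.0651277)
updated quaternion q' = (0.8586, 0.2856, -0.0844, 0.4173)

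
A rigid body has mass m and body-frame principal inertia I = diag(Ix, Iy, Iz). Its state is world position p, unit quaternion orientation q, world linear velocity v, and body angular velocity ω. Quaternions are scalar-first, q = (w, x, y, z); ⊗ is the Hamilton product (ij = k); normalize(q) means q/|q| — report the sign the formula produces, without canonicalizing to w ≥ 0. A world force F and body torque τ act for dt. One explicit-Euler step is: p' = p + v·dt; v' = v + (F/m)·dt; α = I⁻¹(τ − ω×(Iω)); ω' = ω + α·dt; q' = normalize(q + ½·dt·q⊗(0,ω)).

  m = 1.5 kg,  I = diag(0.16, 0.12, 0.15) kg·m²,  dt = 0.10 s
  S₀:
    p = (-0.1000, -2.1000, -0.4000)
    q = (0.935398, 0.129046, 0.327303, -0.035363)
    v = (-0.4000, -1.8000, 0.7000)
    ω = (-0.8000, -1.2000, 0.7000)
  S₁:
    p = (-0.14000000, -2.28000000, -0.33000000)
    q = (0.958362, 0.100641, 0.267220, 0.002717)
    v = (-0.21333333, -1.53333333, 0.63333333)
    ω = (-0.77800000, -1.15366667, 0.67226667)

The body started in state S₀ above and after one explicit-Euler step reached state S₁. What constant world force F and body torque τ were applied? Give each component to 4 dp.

v₁ − v₀ = (0.18666667, 0.26666667, -0.06666667)
applied force F = (2.8000, 4.0000, -1.0000)
Δω = ω₁−ω₀ = (0.02200000, 0.04633333, -0.02773333)
τ = I·(Δω/dt) + ω₀×(Iω₀) = (0.0100, 0.0500, -0.0800)

F = (2.8000, 4.0000, -1.0000)
τ = (0.0100, 0.0500, -0.0800)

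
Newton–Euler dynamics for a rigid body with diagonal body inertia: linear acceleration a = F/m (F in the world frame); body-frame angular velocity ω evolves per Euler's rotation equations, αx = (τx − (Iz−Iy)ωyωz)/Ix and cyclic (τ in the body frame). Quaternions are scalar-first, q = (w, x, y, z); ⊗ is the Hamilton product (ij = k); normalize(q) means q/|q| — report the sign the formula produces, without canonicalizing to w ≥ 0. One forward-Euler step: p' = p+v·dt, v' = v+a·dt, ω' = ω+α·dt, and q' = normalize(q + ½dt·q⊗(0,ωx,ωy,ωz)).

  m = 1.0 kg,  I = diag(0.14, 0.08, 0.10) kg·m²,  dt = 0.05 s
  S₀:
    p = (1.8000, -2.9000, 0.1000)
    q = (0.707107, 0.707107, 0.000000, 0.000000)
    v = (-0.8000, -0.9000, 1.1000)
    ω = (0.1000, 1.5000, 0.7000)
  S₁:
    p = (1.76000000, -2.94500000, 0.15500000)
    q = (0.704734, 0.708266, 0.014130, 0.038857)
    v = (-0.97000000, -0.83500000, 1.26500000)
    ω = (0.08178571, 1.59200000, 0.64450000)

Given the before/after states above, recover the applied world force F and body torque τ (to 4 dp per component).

F = (-3.4000, 1.3000, 3.3000)
τ = (-0.0300, 0.1500, -0.1200)

Δω = ω₁−ω₀ = (-0.01821429, 0.09200000, -0.05550000)
ω₀×(Iω₀) = (0.0210, 0.0028, -0.0090)
applied torque τ = (-0.0300, 0.1500, -0.1200)
v₁ − v₀ = (-0.17000000, 0.06500000, 0.16500000)
F = m·Δv/dt = (-3.4000, 1.3000, 3.3000)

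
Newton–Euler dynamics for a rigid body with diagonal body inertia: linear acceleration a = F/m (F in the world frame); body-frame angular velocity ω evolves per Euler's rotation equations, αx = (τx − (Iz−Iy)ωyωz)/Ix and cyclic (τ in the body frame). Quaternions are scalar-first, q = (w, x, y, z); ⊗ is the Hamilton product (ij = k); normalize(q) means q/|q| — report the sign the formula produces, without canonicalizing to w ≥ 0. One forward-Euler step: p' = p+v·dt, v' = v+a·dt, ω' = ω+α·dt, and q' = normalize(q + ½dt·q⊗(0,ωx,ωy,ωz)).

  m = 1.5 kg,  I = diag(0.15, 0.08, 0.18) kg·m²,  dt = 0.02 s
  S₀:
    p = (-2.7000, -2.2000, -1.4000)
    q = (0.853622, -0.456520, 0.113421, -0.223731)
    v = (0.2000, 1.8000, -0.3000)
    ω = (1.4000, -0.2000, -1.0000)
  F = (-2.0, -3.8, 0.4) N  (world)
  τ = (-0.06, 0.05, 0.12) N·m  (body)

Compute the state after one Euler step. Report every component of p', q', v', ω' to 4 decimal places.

p' = (-2.6960, -2.1640, -1.4060)
q' = (0.8579, -0.4461, 0.1040, -0.2329)
v' = (0.1733, 1.7493, -0.2947)
ω' = (1.3893, -0.1980, -0.9888)

gyro term ω×Iω = (0.0200, 0.0420, 0.0196)
(τ − ω×Iω)/I = (-0.5333, 0.1000, 0.5578)
ω' = ω + α·dt = (1.3893, -0.1980, -0.9888)
2q̇ = q⊗(0,ω) = (0.4380812, 1.0369036, -0.9404678, -0.9211074)
updated quaternion q' = (0.8579, -0.4461, 0.1040, -0.2329)
new position p' = (-2.6960, -2.1640, -1.4060)
new velocity v' = (0.1733, 1.7493, -0.2947)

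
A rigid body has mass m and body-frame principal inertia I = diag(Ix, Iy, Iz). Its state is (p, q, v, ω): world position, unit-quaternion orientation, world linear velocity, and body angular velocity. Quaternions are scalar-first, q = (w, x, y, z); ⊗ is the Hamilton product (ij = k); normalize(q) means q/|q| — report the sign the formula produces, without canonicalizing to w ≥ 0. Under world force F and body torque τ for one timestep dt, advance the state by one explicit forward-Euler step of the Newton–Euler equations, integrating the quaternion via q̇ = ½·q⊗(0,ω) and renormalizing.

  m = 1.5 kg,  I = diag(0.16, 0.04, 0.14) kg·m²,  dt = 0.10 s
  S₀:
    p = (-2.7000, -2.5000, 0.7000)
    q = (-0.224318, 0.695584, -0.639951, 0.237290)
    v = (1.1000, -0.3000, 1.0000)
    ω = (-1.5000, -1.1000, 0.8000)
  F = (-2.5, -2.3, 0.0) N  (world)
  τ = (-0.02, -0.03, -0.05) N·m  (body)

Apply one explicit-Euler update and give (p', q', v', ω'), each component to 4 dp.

gyro term ω×Iω = (-0.0880, -0.0240, -0.1980)
α = I⁻¹(τ − ω×Iω) = (0.4250, -0.1500, 1.0571)
new body rate ω' = (-1.4575, -1.1150, 0.9057)
2q̇ = q⊗(0,ω) = (0.1495979, 0.0855352, -0.6656524, -1.9045233)
updated quaternion q' = (-0.2157, 0.6963, -0.6698, 0.1413)
linear accel F/m = (-1.6667, -1.5333, 0.0000)
new position p' = (-2.5900, -2.5300, 0.8000)
v + (F/m)dt = (0.9333, -0.4533, 1.0000)

p' = (-2.5900, -2.5300, 0.8000)
q' = (-0.2157, 0.6963, -0.6698, 0.1413)
v' = (0.9333, -0.4533, 1.0000)
ω' = (-1.4575, -1.1150, 0.9057)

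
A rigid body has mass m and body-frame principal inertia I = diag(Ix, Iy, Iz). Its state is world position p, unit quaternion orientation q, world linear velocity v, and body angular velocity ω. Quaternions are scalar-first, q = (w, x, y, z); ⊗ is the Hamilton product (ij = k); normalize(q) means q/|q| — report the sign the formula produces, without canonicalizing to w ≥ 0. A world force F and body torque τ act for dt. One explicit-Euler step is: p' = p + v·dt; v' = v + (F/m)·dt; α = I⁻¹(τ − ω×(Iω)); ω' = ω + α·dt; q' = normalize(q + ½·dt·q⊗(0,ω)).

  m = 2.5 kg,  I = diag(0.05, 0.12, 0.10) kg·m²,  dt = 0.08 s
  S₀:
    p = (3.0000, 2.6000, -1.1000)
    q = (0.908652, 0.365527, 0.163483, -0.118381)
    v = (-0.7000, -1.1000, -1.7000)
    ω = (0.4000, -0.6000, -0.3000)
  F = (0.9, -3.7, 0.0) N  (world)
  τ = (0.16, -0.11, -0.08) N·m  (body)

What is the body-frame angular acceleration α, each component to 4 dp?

α = (3.2720, -0.9667, -0.6320)

gyro term ω×Iω = (-0.0036, 0.0060, -0.0168)
α = I⁻¹(τ − ω×Iω) = (3.2720, -0.9667, -0.6320)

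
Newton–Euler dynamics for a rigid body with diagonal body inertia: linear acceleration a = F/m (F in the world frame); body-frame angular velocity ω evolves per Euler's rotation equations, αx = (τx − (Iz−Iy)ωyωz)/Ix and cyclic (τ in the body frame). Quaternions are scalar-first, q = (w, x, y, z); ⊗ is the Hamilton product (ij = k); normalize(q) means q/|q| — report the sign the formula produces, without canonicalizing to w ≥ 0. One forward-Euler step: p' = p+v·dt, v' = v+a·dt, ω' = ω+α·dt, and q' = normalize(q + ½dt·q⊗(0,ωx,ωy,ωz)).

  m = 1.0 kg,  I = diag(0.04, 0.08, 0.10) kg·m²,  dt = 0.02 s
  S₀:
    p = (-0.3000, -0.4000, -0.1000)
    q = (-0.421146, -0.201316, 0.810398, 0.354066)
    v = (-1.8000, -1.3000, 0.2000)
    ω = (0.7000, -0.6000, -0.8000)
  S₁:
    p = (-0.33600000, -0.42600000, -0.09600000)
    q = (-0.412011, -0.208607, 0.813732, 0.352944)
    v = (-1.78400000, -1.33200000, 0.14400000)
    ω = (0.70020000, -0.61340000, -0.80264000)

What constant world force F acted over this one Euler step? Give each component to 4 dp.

F = (0.8000, -1.6000, -2.8000)

velocity change Δv = (0.01600000, -0.03200000, -0.05600000)
applied force F = (0.8000, -1.6000, -2.8000)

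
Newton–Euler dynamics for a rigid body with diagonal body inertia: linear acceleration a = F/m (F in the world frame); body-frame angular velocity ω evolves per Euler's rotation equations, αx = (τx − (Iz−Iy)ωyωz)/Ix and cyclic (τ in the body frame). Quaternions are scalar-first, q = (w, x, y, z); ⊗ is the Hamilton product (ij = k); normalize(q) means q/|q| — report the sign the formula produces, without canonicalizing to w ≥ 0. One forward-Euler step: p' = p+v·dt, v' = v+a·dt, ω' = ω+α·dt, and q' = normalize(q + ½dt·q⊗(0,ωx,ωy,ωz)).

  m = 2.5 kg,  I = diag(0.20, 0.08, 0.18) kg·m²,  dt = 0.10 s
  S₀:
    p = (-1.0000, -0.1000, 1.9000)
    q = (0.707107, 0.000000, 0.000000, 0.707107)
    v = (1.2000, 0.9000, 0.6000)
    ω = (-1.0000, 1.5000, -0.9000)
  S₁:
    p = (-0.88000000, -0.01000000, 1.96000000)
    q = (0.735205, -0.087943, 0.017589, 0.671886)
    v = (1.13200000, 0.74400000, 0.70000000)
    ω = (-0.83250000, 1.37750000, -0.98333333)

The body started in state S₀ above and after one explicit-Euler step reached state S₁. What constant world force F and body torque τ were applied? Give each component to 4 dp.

velocity change Δv = (-0.06800000, -0.15600000, 0.10000000)
m·(v₁−v₀)/dt = (-1.7000, -3.9000, 2.5000)
Δω = ω₁−ω₀ = (0.16750000, -0.12250000, -0.08333333)
ω₀×(Iω₀) = (-0.1350, 0.0180, 0.1800)
applied torque τ = (0.2000, -0.0800, 0.0300)

F = (-1.7000, -3.9000, 2.5000)
τ = (0.2000, -0.0800, 0.0300)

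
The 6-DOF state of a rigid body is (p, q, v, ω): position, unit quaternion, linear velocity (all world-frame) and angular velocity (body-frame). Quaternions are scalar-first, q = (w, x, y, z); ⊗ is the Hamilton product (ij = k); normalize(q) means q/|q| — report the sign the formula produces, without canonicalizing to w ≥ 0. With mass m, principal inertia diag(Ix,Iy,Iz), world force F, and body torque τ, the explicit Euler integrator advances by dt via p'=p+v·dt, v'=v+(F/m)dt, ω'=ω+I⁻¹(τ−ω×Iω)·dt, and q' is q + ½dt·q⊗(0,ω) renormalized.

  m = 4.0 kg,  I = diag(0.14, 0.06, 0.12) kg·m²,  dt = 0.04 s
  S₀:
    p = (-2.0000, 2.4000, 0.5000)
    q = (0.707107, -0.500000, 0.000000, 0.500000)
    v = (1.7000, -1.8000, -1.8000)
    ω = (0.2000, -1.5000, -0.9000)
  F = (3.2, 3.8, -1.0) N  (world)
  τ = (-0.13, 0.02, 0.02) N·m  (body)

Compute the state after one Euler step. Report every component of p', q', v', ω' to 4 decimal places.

linear accel F/m = (0.8000, 0.9500, -0.2500)
new position p' = (-1.9320, 2.3280, 0.4280)
new velocity v' = (1.7320, -1.7620, -1.8100)
angular accel α = (-1.5071, 0.3933, -0.0333)
ω + α·dt = (0.1397, -1.4843, -0.9013)
2q̇ = q⊗(0,ω) = (0.5500000, 0.8914214, -1.4106605, 0.1136037)
q + ½dt·q⊗(0,ω), renormalized = (0.7177, -0.4819, -0.0282, 0.5020)

p' = (-1.9320, 2.3280, 0.4280)
q' = (0.7177, -0.4819, -0.0282, 0.5020)
v' = (1.7320, -1.7620, -1.8100)
ω' = (0.1397, -1.4843, -0.9013)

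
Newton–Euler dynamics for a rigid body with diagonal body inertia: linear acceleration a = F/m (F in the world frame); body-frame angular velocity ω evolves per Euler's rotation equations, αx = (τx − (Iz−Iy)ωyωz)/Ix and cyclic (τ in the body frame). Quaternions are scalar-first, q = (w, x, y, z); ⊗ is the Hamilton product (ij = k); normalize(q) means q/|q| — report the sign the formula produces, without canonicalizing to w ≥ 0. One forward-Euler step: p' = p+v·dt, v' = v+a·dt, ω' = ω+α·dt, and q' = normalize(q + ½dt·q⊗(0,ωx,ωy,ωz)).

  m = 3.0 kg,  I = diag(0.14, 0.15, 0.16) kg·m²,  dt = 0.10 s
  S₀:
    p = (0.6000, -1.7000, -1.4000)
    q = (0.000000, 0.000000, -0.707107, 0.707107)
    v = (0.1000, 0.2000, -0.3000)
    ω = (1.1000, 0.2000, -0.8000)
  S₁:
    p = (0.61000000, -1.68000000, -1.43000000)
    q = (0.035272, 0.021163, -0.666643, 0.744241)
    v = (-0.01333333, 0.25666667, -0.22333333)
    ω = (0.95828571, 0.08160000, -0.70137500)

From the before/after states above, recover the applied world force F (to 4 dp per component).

F = (-3.4000, 1.7000, 2.3000)

velocity change Δv = (-0.11333333, 0.05666667, 0.07666667)
applied force F = (-3.4000, 1.7000, 2.3000)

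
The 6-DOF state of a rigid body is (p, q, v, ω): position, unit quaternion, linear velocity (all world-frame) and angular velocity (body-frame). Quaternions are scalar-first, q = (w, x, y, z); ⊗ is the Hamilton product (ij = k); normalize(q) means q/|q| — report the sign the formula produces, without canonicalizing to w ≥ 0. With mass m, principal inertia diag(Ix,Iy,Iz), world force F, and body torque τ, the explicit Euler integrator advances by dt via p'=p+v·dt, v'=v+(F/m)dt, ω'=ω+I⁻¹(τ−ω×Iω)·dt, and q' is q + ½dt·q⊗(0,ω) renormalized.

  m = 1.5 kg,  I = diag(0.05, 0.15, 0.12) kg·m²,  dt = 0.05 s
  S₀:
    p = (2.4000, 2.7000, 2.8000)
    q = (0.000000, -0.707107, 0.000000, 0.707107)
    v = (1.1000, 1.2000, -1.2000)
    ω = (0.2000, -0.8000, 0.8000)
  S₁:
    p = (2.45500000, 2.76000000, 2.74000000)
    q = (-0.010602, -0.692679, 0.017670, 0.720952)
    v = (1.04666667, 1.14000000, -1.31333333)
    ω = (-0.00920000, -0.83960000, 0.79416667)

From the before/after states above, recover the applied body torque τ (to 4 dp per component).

Δω = ω₁−ω₀ = (-0.20920000, -0.03960000, -0.00583333)
applied torque τ = (-0.1900, -0.1300, -0.0300)

τ = (-0.1900, -0.1300, -0.0300)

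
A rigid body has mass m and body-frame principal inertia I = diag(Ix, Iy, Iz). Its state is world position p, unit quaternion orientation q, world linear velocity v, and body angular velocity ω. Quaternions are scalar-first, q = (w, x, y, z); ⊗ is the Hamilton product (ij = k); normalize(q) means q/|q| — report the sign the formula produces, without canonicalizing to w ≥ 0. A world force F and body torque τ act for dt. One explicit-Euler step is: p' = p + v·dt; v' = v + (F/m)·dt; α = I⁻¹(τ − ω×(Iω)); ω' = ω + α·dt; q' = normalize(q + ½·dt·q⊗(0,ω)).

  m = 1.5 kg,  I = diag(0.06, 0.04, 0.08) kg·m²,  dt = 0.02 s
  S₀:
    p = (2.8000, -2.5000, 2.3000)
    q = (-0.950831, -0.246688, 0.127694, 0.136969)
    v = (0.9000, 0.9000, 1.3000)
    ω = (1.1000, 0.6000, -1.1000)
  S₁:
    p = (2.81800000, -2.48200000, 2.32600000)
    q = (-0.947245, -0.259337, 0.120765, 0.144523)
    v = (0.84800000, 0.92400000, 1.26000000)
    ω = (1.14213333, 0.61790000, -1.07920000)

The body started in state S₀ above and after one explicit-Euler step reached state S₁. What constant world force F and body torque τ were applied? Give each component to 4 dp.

F = (-3.9000, 1.8000, -3.0000)
τ = (0.1000, 0.0600, 0.0700)

v₁ − v₀ = (-0.05200000, 0.02400000, -0.04000000)
m·(v₁−v₀)/dt = (-3.9000, 1.8000, -3.0000)
Δω = ω₁−ω₀ = (0.04213333, 0.01790000, 0.02080000)
ω₀×(Iω₀) = (-0.0264, 0.0242, -0.0132)
I·α + gyro = (0.1000, 0.0600, 0.0700)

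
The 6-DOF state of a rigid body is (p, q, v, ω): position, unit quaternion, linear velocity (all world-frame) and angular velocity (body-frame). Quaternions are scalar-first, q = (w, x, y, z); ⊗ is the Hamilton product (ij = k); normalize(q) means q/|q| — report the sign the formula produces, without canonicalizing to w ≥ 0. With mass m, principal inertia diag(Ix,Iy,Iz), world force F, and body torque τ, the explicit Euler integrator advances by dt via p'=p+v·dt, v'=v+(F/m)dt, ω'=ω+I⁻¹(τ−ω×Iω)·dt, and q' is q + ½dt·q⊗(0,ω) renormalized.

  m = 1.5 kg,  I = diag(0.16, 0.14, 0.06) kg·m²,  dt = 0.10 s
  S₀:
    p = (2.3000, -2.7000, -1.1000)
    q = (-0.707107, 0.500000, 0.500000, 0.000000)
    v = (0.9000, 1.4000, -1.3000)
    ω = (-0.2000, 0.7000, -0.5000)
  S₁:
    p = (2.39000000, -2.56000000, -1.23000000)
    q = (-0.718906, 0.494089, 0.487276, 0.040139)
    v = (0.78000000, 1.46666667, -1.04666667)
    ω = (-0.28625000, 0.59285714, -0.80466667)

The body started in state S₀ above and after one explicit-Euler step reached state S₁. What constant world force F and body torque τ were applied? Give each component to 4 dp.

F = (-1.8000, 1.0000, 3.8000)
τ = (-0.1100, -0.1400, -0.1800)

Δω = ω₁−ω₀ = (-0.08625000, -0.10714286, -0.30466667)
ω₀×(Iω₀) = (0.0280, 0.0100, 0.0028)
applied torque τ = (-0.1100, -0.1400, -0.1800)
Δv = v₁−v₀ = (-0.12000000, 0.06666667, 0.25333333)
applied force F = (-1.8000, 1.0000, 3.8000)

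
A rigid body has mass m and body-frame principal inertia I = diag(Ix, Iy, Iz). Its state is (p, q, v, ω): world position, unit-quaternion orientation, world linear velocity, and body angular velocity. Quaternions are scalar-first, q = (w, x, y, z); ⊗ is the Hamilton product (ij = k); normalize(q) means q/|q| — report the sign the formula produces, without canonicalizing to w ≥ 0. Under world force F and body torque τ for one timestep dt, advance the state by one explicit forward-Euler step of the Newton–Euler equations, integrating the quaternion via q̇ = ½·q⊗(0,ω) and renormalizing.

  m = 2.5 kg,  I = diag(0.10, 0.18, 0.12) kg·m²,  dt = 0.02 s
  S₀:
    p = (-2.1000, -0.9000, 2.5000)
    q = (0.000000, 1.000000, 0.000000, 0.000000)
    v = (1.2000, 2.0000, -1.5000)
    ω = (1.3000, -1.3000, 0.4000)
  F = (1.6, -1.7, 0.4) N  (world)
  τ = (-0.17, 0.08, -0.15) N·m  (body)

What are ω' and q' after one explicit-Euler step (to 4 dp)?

angular accel α = (-2.0120, 0.5022, -0.1233)
ω + α·dt = (1.2598, -1.2900, 0.3975)
Hamilton product q⊗(0,ω) = (-1.3000000, 0.0000000, -0.4000000, -1.3000000)
updated quaternion q' = (-0.0130, 0.9998, -0.0040, -0.0130)

ω' = (1.2598, -1.2900, 0.3975)
q' = (-0.0130, 0.9998, -0.0040, -0.0130)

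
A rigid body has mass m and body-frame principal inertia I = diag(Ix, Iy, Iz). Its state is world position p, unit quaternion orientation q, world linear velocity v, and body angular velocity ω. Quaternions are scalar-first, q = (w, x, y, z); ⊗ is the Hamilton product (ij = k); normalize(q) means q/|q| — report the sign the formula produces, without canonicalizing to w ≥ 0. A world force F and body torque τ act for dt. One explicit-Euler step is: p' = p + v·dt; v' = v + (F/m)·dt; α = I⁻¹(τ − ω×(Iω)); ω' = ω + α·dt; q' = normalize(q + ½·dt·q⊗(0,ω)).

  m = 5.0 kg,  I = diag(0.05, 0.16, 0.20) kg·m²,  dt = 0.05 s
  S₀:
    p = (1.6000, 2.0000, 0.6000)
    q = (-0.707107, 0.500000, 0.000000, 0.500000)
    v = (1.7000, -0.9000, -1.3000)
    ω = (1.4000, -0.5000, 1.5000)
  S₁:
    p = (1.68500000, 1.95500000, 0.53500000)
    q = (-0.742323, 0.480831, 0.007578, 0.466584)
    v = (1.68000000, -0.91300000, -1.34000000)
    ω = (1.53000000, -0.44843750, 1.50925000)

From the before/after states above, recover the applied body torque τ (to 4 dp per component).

Δω = ω₁−ω₀ = (0.13000000, 0.05156250, 0.00925000)
gyro term ω₀×Iω₀ = (-0.0300, -0.3150, -0.0770)
τ = I·(Δω/dt) + ω₀×(Iω₀) = (0.1000, -0.1500, -0.0400)

τ = (0.1000, -0.1500, -0.0400)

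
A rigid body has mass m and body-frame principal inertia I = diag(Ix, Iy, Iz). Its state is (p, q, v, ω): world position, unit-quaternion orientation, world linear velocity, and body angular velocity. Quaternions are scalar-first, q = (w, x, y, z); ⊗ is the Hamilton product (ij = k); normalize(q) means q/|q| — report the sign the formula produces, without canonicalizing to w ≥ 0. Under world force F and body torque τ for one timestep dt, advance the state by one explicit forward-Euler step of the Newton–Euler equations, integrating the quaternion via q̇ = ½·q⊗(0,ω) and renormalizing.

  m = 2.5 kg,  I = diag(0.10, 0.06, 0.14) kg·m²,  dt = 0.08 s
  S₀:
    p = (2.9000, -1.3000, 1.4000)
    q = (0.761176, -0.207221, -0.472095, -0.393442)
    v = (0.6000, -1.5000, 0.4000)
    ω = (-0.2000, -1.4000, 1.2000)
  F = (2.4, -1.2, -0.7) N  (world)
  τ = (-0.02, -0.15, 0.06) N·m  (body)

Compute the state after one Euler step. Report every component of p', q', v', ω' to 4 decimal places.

precession coupling ω×(Iω) = (-0.1344, 0.0096, -0.0112)
(τ − ω×Iω)/I = (1.1440, -2.6600, 0.5086)
new body rate ω' = (-0.1085, -1.6128, 1.2407)
Hamilton product q⊗(0,ω) = (-0.2302468, -1.2695680, -0.7382928, 1.1091016)
q + ½dt·q⊗(0,ω), renormalized = (0.7499, -0.2573, -0.5003, -0.3481)
a = (0.9600, -0.4800, -0.2800)
p + v·dt = (2.9480, -1.4200, 1.4320)
new velocity v' = (0.6768, -1.5384, 0.3776)

p' = (2.9480, -1.4200, 1.4320)
q' = (0.7499, -0.2573, -0.5003, -0.3481)
v' = (0.6768, -1.5384, 0.3776)
ω' = (-0.1085, -1.6128, 1.2407)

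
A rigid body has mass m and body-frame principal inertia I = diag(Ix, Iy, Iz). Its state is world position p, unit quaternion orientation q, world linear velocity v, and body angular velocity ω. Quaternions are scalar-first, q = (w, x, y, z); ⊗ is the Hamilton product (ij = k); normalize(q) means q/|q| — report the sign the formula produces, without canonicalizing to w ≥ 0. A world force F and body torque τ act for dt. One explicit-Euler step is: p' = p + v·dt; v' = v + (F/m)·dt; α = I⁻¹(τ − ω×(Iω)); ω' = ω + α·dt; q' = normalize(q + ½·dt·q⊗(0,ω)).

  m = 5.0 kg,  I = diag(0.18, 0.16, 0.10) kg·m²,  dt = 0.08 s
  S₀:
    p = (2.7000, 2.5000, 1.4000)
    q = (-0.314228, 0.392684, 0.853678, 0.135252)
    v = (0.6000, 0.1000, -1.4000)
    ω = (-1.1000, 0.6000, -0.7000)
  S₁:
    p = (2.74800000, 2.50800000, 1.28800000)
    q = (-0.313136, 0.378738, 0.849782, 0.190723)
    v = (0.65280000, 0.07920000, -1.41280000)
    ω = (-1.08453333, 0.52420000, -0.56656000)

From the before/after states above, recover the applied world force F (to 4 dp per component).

F = (3.3000, -1.3000, -0.8000)

v₁ − v₀ = (0.05280000, -0.02080000, -0.01280000)
m·(v₁−v₀)/dt = (3.3000, -1.3000, -0.8000)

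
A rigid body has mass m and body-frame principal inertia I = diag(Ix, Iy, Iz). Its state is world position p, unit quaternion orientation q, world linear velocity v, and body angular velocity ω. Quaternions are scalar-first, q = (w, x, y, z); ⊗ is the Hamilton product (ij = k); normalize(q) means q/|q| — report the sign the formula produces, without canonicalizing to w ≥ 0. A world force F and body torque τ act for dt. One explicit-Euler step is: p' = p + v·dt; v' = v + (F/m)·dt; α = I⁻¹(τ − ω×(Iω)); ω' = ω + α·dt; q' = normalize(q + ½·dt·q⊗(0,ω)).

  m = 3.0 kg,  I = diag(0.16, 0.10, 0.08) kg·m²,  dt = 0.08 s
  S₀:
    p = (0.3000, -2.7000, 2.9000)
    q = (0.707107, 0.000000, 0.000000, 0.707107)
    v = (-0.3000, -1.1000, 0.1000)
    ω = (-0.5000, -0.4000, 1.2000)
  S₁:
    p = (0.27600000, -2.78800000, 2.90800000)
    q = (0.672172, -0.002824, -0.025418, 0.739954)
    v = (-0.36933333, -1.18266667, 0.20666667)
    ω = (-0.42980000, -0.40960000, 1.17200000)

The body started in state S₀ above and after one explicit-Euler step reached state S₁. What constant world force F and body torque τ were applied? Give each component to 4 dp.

F = (-2.6000, -3.1000, 4.0000)
τ = (0.1500, -0.0600, -0.0400)

v₁ − v₀ = (-0.06933333, -0.08266667, 0.10666667)
m·(v₁−v₀)/dt = (-2.6000, -3.1000, 4.0000)
ω₁ − ω₀ = (0.07020000, -0.00960000, -0.02800000)
I·α + gyro = (0.1500, -0.0600, -0.0400)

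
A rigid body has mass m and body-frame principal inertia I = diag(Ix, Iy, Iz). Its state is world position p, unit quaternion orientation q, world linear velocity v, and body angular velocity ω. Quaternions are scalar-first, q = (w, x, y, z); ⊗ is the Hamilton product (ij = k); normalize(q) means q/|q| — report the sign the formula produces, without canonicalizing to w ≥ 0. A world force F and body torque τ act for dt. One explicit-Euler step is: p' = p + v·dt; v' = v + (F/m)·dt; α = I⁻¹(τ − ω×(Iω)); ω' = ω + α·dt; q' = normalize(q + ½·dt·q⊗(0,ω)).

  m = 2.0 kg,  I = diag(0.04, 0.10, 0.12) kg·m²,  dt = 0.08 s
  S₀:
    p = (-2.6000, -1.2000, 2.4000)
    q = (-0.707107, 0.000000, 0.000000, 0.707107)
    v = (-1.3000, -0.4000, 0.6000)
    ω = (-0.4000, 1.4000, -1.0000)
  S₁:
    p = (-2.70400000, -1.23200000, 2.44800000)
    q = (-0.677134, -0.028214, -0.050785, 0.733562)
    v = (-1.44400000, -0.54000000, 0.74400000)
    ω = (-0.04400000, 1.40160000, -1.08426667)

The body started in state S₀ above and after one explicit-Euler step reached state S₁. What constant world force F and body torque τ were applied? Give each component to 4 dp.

F = (-3.6000, -3.5000, 3.6000)
τ = (0.1500, -0.0300, -0.1600)

velocity change Δv = (-0.14400000, -0.14000000, 0.14400000)
F = m·Δv/dt = (-3.6000, -3.5000, 3.6000)
ω₁ − ω₀ = (0.35600000, 0.00160000, -0.08426667)
I·α + gyro = (0.1500, -0.0300, -0.1600)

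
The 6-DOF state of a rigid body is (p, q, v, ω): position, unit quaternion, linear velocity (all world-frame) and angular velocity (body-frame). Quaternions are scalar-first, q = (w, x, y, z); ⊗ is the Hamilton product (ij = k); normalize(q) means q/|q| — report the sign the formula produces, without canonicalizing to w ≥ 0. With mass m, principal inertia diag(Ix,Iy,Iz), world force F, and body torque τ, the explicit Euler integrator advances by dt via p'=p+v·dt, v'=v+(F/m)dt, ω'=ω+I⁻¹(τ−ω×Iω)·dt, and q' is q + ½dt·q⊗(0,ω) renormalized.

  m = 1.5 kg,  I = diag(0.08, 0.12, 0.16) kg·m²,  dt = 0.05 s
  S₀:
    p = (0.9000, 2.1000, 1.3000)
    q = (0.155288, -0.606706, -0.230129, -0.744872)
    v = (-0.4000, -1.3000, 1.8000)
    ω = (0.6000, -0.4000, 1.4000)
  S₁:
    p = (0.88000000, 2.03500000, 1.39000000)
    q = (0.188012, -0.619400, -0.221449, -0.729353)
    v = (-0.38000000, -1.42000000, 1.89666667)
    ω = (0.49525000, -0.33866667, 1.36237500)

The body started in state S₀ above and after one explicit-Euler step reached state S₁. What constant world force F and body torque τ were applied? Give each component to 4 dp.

F = (0.6000, -3.6000, 2.9000)
τ = (-0.1900, 0.0800, -0.1300)

rate change Δω = (-0.10475000, 0.06133333, -0.03762500)
ω₀×(Iω₀) = (-0.0224, -0.0672, -0.0096)
applied torque τ = (-0.1900, 0.0800, -0.1300)
v₁ − v₀ = (0.02000000, -0.12000000, 0.09666667)
F = m·Δv/dt = (0.6000, -3.6000, 2.9000)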